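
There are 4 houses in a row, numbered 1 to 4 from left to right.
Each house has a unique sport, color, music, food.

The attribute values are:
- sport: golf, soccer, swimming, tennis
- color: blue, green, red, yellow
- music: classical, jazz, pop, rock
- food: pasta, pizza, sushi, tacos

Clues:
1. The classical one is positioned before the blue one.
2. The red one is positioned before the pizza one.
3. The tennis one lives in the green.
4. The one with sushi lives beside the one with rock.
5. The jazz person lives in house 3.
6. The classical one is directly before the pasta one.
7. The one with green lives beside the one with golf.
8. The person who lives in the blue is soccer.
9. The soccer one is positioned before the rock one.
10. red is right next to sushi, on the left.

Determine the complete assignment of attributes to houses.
Solution:

House | Sport | Color | Music | Food
------------------------------------
  1   | tennis | green | classical | tacos
  2   | golf | red | pop | pasta
  3   | soccer | blue | jazz | sushi
  4   | swimming | yellow | rock | pizza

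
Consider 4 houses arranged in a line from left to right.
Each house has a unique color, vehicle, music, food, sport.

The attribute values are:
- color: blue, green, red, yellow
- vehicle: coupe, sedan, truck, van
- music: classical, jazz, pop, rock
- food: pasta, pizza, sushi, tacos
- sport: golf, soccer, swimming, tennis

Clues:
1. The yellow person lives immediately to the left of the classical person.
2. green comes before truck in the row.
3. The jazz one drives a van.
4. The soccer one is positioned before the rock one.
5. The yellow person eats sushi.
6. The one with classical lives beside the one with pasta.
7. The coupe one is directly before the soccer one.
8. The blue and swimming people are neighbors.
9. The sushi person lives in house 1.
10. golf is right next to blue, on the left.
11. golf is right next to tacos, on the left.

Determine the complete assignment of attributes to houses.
Solution:

House | Color | Vehicle | Music | Food | Sport
----------------------------------------------
  1   | yellow | coupe | pop | sushi | golf
  2   | blue | sedan | classical | tacos | soccer
  3   | green | van | jazz | pasta | swimming
  4   | red | truck | rock | pizza | tennis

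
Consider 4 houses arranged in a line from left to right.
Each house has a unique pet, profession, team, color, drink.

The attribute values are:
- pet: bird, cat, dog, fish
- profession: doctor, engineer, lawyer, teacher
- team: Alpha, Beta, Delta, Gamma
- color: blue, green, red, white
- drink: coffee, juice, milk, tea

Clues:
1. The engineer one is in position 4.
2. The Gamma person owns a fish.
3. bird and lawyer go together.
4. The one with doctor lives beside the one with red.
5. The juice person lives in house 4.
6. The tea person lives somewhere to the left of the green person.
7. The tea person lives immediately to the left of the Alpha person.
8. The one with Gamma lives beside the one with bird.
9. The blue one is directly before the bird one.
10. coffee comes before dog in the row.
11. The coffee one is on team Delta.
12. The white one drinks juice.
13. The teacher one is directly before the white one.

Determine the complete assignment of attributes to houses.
Solution:

House | Pet | Profession | Team | Color | Drink
-----------------------------------------------
  1   | fish | doctor | Gamma | blue | tea
  2   | bird | lawyer | Alpha | red | milk
  3   | cat | teacher | Delta | green | coffee
  4   | dog | engineer | Beta | white | juice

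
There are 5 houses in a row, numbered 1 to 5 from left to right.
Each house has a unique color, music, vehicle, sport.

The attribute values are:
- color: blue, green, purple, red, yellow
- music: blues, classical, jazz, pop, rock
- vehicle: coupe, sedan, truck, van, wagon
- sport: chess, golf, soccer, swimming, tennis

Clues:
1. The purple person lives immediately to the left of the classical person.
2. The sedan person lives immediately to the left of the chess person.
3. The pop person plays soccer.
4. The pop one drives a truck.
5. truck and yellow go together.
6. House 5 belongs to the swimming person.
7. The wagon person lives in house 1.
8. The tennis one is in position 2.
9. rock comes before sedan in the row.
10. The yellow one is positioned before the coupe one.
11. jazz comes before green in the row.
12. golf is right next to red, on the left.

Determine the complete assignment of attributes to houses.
Solution:

House | Color | Music | Vehicle | Sport
---------------------------------------
  1   | purple | rock | wagon | golf
  2   | red | classical | sedan | tennis
  3   | blue | jazz | van | chess
  4   | yellow | pop | truck | soccer
  5   | green | blues | coupe | swimming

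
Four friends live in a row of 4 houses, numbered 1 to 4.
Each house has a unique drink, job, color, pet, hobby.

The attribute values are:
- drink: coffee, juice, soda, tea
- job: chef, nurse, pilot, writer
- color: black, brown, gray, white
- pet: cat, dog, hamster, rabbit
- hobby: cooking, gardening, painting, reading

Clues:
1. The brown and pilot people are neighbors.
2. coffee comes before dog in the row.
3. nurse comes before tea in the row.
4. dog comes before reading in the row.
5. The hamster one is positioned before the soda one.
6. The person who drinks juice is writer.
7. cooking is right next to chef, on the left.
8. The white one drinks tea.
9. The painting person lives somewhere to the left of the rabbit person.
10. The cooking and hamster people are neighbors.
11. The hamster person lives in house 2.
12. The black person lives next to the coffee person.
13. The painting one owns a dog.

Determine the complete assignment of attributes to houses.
Solution:

House | Drink | Job | Color | Pet | Hobby
-----------------------------------------
  1   | juice | writer | black | cat | cooking
  2   | coffee | chef | gray | hamster | gardening
  3   | soda | nurse | brown | dog | painting
  4   | tea | pilot | white | rabbit | reading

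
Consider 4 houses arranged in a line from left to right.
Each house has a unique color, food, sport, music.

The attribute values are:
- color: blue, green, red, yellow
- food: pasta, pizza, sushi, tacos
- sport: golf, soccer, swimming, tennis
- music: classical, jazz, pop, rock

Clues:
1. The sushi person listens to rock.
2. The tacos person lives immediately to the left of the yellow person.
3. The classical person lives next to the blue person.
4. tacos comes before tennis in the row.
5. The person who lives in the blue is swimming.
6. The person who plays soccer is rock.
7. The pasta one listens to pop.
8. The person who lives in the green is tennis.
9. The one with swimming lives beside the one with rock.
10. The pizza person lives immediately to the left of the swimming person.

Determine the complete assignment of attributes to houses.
Solution:

House | Color | Food | Sport | Music
------------------------------------
  1   | red | pizza | golf | classical
  2   | blue | tacos | swimming | jazz
  3   | yellow | sushi | soccer | rock
  4   | green | pasta | tennis | pop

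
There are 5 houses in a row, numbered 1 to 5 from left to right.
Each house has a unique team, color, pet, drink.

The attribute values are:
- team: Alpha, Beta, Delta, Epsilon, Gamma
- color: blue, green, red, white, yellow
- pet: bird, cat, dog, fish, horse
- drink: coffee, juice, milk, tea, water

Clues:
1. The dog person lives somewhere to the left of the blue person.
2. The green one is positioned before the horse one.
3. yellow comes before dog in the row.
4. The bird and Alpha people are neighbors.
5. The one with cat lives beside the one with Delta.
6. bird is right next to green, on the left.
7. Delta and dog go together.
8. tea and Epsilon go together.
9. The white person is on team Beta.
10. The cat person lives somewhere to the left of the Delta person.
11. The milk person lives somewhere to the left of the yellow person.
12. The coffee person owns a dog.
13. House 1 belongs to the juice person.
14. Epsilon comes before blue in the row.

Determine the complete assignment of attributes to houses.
Solution:

House | Team | Color | Pet | Drink
----------------------------------
  1   | Beta | white | bird | juice
  2   | Alpha | green | fish | milk
  3   | Epsilon | yellow | cat | tea
  4   | Delta | red | dog | coffee
  5   | Gamma | blue | horse | water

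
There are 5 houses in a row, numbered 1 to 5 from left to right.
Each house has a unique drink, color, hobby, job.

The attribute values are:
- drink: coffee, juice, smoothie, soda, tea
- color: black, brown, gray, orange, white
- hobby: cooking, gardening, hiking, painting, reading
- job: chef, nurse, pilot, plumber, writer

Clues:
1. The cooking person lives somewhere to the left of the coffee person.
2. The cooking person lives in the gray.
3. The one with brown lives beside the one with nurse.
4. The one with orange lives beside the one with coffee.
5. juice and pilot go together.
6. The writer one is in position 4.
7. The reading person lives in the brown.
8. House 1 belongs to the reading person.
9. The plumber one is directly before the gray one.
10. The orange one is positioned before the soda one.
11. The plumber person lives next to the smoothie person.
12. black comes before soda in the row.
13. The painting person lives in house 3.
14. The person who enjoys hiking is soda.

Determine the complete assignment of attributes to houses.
Solution:

House | Drink | Color | Hobby | Job
-----------------------------------
  1   | tea | brown | reading | plumber
  2   | smoothie | gray | cooking | nurse
  3   | juice | orange | painting | pilot
  4   | coffee | black | gardening | writer
  5   | soda | white | hiking | chef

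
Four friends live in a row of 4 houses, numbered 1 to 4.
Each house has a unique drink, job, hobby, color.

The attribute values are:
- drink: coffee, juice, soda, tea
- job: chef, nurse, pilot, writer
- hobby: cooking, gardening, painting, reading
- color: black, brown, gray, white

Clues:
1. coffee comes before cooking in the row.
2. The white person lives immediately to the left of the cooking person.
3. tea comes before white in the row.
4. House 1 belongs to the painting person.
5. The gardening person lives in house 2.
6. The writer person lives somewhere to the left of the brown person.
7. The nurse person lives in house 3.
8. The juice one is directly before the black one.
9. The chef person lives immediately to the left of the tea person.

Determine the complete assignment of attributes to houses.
Solution:

House | Drink | Job | Hobby | Color
-----------------------------------
  1   | juice | chef | painting | gray
  2   | tea | writer | gardening | black
  3   | coffee | nurse | reading | white
  4   | soda | pilot | cooking | brown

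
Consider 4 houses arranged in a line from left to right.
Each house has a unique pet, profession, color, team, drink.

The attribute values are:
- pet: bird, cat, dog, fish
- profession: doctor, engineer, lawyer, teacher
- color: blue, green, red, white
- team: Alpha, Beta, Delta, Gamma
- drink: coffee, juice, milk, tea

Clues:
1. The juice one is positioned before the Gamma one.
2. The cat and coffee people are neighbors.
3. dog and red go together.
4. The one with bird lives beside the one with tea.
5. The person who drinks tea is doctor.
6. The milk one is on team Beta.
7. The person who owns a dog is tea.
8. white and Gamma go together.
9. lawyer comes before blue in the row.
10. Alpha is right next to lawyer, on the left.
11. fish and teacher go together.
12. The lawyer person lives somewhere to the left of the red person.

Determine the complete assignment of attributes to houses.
Solution:

House | Pet | Profession | Color | Team | Drink
-----------------------------------------------
  1   | cat | engineer | green | Alpha | juice
  2   | bird | lawyer | white | Gamma | coffee
  3   | dog | doctor | red | Delta | tea
  4   | fish | teacher | blue | Beta | milk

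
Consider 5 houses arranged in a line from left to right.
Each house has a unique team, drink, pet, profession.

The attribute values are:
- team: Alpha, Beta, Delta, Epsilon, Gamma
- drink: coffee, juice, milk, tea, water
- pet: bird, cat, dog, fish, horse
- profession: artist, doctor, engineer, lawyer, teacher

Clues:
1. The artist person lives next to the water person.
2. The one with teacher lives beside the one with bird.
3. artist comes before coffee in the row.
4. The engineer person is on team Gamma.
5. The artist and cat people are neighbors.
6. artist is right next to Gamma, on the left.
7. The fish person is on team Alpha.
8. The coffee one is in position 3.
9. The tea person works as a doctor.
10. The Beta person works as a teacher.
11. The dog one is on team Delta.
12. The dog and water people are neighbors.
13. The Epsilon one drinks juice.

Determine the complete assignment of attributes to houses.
Solution:

House | Team | Drink | Pet | Profession
---------------------------------------
  1   | Delta | milk | dog | artist
  2   | Gamma | water | cat | engineer
  3   | Beta | coffee | horse | teacher
  4   | Epsilon | juice | bird | lawyer
  5   | Alpha | tea | fish | doctor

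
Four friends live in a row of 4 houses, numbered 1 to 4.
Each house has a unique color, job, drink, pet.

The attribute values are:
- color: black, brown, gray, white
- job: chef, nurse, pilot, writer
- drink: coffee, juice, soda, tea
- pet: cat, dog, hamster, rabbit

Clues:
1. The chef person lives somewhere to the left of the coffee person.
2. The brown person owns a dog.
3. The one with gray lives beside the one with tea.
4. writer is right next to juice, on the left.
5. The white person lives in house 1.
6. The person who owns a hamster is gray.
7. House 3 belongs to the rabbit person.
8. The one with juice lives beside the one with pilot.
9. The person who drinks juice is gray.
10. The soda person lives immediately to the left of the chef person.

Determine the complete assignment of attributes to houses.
Solution:

House | Color | Job | Drink | Pet
---------------------------------
  1   | white | writer | soda | cat
  2   | gray | chef | juice | hamster
  3   | black | pilot | tea | rabbit
  4   | brown | nurse | coffee | dog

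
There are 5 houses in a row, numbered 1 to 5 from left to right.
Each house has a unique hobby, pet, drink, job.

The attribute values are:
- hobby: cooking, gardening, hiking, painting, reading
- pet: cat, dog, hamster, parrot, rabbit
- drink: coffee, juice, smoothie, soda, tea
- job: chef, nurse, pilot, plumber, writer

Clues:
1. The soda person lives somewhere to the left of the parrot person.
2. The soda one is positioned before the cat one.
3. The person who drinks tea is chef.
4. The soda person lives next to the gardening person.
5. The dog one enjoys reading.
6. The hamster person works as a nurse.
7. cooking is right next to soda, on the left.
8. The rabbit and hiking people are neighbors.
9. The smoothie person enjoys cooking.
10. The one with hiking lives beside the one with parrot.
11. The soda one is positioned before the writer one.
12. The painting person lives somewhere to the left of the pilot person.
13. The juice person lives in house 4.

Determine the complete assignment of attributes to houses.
Solution:

House | Hobby | Pet | Drink | Job
---------------------------------
  1   | cooking | rabbit | smoothie | plumber
  2   | hiking | hamster | soda | nurse
  3   | gardening | parrot | tea | chef
  4   | painting | cat | juice | writer
  5   | reading | dog | coffee | pilot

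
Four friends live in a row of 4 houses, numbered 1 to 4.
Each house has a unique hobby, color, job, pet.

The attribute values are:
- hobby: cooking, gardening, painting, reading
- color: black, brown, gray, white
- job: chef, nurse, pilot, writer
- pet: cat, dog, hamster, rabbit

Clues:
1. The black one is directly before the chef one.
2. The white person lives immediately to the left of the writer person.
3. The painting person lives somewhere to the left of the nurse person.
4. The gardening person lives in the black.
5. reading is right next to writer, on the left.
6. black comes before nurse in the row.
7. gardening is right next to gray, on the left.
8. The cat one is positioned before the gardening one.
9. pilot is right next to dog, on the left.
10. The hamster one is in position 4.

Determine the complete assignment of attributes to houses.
Solution:

House | Hobby | Color | Job | Pet
---------------------------------
  1   | reading | white | pilot | cat
  2   | gardening | black | writer | dog
  3   | painting | gray | chef | rabbit
  4   | cooking | brown | nurse | hamster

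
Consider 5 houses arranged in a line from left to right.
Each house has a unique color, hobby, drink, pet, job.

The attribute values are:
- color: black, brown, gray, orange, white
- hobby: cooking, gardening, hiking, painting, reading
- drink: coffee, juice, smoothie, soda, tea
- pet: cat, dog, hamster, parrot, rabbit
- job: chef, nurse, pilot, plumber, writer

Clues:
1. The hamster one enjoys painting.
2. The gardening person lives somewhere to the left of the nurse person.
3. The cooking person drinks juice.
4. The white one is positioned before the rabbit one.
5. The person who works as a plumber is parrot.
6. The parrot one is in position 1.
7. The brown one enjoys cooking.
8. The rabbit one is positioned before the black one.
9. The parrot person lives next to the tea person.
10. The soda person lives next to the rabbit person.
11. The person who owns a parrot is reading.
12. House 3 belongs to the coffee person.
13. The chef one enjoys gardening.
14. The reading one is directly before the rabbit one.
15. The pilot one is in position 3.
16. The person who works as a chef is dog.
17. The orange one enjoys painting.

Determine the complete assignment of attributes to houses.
Solution:

House | Color | Hobby | Drink | Pet | Job
-----------------------------------------
  1   | white | reading | soda | parrot | plumber
  2   | gray | hiking | tea | rabbit | writer
  3   | orange | painting | coffee | hamster | pilot
  4   | black | gardening | smoothie | dog | chef
  5   | brown | cooking | juice | cat | nurse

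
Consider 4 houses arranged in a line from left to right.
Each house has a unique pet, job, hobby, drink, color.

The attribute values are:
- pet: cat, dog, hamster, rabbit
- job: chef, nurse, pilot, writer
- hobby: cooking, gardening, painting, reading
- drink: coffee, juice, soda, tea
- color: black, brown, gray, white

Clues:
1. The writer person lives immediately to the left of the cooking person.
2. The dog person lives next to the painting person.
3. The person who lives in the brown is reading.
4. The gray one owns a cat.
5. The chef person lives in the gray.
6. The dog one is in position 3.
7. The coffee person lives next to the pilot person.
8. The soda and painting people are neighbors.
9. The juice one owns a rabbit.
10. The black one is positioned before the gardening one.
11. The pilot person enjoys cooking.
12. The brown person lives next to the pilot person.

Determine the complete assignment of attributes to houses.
Solution:

House | Pet | Job | Hobby | Drink | Color
-----------------------------------------
  1   | hamster | writer | reading | coffee | brown
  2   | rabbit | pilot | cooking | juice | black
  3   | dog | nurse | gardening | soda | white
  4   | cat | chef | painting | tea | gray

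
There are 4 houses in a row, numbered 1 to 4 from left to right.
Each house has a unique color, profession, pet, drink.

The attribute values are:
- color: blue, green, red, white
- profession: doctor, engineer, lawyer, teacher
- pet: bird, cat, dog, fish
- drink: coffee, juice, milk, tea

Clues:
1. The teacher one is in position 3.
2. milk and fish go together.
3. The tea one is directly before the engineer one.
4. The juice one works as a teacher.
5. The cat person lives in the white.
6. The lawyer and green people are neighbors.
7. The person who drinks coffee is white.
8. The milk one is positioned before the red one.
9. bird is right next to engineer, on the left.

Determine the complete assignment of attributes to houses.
Solution:

House | Color | Profession | Pet | Drink
----------------------------------------
  1   | blue | lawyer | bird | tea
  2   | green | engineer | fish | milk
  3   | red | teacher | dog | juice
  4   | white | doctor | cat | coffee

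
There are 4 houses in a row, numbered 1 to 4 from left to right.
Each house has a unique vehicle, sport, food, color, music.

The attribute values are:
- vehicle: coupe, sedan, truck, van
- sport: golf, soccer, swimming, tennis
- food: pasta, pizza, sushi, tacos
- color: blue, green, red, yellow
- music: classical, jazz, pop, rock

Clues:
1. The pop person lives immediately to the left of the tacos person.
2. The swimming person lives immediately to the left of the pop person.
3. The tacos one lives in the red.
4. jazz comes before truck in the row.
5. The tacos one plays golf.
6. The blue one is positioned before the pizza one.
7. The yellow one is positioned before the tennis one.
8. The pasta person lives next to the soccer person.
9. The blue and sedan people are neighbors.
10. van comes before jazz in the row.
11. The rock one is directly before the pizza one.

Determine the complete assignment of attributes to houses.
Solution:

House | Vehicle | Sport | Food | Color | Music
----------------------------------------------
  1   | van | swimming | pasta | blue | rock
  2   | sedan | soccer | pizza | yellow | pop
  3   | coupe | golf | tacos | red | jazz
  4   | truck | tennis | sushi | green | classical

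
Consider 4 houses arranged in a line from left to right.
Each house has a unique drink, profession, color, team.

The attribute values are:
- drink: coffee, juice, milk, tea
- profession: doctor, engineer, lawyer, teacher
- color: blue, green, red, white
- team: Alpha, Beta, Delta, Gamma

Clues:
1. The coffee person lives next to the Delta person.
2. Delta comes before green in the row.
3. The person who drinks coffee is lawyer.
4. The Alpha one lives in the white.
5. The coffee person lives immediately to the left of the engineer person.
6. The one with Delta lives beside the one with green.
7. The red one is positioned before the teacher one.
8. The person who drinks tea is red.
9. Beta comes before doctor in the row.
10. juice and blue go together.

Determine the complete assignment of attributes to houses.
Solution:

House | Drink | Profession | Color | Team
-----------------------------------------
  1   | coffee | lawyer | white | Alpha
  2   | tea | engineer | red | Delta
  3   | milk | teacher | green | Beta
  4   | juice | doctor | blue | Gamma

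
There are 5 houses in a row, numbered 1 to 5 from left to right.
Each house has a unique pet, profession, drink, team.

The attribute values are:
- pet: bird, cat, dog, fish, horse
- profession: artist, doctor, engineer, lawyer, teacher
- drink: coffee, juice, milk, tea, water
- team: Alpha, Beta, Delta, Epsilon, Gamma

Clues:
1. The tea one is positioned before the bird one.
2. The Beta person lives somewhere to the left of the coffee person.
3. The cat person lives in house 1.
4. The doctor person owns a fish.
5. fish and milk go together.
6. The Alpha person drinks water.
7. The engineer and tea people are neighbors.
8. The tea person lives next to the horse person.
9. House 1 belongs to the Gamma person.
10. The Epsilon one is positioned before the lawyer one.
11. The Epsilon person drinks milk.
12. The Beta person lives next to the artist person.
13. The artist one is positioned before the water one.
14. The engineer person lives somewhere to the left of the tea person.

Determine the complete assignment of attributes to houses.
Solution:

House | Pet | Profession | Drink | Team
---------------------------------------
  1   | cat | engineer | juice | Gamma
  2   | dog | teacher | tea | Beta
  3   | horse | artist | coffee | Delta
  4   | fish | doctor | milk | Epsilon
  5   | bird | lawyer | water | Alpha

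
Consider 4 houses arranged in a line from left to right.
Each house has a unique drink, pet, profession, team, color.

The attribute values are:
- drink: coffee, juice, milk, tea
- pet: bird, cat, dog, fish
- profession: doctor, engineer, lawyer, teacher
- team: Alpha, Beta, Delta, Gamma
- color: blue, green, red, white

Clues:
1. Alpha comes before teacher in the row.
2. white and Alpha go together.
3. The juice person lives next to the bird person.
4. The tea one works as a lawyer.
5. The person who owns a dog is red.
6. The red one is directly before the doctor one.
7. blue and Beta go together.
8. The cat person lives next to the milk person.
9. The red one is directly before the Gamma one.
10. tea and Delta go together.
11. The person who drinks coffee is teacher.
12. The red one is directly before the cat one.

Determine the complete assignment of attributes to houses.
Solution:

House | Drink | Pet | Profession | Team | Color
-----------------------------------------------
  1   | tea | dog | lawyer | Delta | red
  2   | juice | cat | doctor | Gamma | green
  3   | milk | bird | engineer | Alpha | white
  4   | coffee | fish | teacher | Beta | blue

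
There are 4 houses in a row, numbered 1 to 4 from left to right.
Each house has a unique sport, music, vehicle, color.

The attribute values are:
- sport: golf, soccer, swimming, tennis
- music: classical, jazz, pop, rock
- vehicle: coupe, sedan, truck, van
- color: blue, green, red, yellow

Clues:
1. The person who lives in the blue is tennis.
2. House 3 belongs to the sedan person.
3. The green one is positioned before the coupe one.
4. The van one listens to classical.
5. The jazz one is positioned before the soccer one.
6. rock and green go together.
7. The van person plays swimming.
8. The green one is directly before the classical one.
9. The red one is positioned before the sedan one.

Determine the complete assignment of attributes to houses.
Solution:

House | Sport | Music | Vehicle | Color
---------------------------------------
  1   | golf | rock | truck | green
  2   | swimming | classical | van | red
  3   | tennis | jazz | sedan | blue
  4   | soccer | pop | coupe | yellow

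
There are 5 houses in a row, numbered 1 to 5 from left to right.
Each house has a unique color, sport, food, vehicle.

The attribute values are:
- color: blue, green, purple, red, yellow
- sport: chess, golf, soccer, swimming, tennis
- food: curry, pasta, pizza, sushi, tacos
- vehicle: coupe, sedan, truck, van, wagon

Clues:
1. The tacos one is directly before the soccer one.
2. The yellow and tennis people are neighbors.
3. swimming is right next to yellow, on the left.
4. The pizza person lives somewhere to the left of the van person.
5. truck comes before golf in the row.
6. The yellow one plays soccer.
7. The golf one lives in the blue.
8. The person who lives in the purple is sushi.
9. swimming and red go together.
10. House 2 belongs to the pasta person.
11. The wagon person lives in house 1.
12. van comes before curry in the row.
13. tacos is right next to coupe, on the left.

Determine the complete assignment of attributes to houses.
Solution:

House | Color | Sport | Food | Vehicle
--------------------------------------
  1   | red | swimming | tacos | wagon
  2   | yellow | soccer | pasta | coupe
  3   | green | tennis | pizza | truck
  4   | purple | chess | sushi | van
  5   | blue | golf | curry | sedan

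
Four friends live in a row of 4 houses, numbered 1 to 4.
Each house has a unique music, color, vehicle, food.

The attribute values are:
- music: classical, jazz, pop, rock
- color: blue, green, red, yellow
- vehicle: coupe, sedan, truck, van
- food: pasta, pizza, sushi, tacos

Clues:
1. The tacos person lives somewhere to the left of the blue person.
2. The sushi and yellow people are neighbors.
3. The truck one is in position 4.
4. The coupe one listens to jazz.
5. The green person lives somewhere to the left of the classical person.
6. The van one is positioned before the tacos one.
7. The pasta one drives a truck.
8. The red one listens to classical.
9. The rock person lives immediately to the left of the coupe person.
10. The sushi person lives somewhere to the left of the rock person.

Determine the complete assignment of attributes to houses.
Solution:

House | Music | Color | Vehicle | Food
--------------------------------------
  1   | pop | green | van | sushi
  2   | rock | yellow | sedan | tacos
  3   | jazz | blue | coupe | pizza
  4   | classical | red | truck | pasta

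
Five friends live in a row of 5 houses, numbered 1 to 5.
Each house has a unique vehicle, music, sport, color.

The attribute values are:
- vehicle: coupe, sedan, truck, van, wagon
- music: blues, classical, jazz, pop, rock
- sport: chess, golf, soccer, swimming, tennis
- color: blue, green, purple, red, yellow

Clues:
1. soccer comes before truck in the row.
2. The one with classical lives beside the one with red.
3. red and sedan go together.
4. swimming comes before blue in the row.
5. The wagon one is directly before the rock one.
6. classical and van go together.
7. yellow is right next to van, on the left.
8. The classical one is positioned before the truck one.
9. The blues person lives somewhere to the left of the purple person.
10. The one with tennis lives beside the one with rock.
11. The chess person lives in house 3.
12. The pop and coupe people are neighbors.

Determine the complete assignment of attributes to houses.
Solution:

House | Vehicle | Music | Sport | Color
---------------------------------------
  1   | wagon | pop | tennis | green
  2   | coupe | rock | swimming | yellow
  3   | van | classical | chess | blue
  4   | sedan | blues | soccer | red
  5   | truck | jazz | golf | purple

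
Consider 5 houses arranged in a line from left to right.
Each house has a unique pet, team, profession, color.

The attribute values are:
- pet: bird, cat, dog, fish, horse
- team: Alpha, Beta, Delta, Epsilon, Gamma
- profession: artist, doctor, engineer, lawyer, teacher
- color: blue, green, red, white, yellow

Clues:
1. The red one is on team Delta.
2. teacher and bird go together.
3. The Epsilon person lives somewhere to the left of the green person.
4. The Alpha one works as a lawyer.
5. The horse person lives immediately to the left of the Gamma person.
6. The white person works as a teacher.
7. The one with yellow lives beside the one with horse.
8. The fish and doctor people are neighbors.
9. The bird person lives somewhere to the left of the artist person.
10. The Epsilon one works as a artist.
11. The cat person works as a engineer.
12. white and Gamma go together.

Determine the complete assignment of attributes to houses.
Solution:

House | Pet | Team | Profession | Color
---------------------------------------
  1   | fish | Alpha | lawyer | yellow
  2   | horse | Delta | doctor | red
  3   | bird | Gamma | teacher | white
  4   | dog | Epsilon | artist | blue
  5   | cat | Beta | engineer | green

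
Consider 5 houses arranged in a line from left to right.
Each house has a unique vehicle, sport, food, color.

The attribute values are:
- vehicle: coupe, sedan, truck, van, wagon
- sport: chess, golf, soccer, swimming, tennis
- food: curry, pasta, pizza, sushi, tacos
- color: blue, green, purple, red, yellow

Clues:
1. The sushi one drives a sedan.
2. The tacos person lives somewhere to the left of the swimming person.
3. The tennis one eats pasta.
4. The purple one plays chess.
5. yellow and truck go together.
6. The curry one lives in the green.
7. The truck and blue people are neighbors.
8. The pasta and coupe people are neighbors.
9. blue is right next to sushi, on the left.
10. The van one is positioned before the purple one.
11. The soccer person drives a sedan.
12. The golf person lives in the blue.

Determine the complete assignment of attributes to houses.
Solution:

House | Vehicle | Sport | Food | Color
--------------------------------------
  1   | truck | tennis | pasta | yellow
  2   | coupe | golf | tacos | blue
  3   | sedan | soccer | sushi | red
  4   | van | swimming | curry | green
  5   | wagon | chess | pizza | purple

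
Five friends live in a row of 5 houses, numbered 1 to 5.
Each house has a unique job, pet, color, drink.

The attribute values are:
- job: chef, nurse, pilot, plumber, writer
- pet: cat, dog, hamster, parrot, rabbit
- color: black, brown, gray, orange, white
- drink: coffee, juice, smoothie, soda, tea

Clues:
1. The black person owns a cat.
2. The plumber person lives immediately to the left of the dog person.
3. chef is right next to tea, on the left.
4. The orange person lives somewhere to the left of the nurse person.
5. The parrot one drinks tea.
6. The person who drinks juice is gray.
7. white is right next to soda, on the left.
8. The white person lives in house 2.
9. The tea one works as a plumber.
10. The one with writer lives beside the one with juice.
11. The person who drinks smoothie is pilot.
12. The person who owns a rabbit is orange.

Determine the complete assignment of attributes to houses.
Solution:

House | Job | Pet | Color | Drink
---------------------------------
  1   | chef | rabbit | orange | coffee
  2   | plumber | parrot | white | tea
  3   | writer | dog | brown | soda
  4   | nurse | hamster | gray | juice
  5   | pilot | cat | black | smoothie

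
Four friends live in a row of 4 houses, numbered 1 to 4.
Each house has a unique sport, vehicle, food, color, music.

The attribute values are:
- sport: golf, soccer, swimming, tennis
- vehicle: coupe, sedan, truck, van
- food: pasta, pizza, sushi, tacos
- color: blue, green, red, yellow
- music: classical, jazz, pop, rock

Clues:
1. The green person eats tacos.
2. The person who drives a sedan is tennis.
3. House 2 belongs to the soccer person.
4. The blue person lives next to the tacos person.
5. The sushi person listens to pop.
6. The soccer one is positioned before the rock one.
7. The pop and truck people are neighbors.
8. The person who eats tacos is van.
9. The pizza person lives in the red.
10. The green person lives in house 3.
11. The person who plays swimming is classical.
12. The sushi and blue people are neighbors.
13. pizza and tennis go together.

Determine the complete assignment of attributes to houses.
Solution:

House | Sport | Vehicle | Food | Color | Music
----------------------------------------------
  1   | golf | coupe | sushi | yellow | pop
  2   | soccer | truck | pasta | blue | jazz
  3   | swimming | van | tacos | green | classical
  4   | tennis | sedan | pizza | red | rock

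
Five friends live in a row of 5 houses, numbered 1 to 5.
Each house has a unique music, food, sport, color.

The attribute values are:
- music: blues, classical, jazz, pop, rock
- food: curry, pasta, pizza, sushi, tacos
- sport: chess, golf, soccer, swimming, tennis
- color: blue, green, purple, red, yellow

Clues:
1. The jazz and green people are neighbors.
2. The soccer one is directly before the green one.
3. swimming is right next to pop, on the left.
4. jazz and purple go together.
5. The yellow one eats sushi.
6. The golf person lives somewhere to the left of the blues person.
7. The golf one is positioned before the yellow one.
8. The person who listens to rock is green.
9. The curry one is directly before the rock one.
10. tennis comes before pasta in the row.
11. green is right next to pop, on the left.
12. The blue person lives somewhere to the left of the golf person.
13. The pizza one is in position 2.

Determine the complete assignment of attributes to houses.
Solution:

House | Music | Food | Sport | Color
------------------------------------
  1   | jazz | curry | soccer | purple
  2   | rock | pizza | swimming | green
  3   | pop | tacos | tennis | blue
  4   | classical | pasta | golf | red
  5   | blues | sushi | chess | yellow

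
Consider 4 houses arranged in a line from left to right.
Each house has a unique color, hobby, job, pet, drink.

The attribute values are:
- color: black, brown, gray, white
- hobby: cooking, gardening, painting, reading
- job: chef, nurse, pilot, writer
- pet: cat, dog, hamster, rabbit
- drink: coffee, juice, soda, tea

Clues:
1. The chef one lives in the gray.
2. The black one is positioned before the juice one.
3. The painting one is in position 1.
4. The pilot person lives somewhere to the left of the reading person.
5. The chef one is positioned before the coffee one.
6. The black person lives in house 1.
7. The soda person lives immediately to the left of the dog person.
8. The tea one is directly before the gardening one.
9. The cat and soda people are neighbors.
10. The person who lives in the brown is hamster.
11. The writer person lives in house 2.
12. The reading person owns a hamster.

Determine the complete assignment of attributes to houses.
Solution:

House | Color | Hobby | Job | Pet | Drink
-----------------------------------------
  1   | black | painting | pilot | cat | tea
  2   | white | gardening | writer | rabbit | soda
  3   | gray | cooking | chef | dog | juice
  4   | brown | reading | nurse | hamster | coffee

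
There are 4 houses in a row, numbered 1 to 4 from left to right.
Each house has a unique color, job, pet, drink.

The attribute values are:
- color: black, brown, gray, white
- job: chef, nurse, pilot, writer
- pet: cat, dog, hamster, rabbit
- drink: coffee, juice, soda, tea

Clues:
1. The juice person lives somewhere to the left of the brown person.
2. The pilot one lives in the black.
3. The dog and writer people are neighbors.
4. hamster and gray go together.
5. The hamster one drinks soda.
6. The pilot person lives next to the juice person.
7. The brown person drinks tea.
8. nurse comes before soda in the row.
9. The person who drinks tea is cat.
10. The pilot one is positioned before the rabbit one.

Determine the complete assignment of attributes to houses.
Solution:

House | Color | Job | Pet | Drink
---------------------------------
  1   | black | pilot | dog | coffee
  2   | white | writer | rabbit | juice
  3   | brown | nurse | cat | tea
  4   | gray | chef | hamster | soda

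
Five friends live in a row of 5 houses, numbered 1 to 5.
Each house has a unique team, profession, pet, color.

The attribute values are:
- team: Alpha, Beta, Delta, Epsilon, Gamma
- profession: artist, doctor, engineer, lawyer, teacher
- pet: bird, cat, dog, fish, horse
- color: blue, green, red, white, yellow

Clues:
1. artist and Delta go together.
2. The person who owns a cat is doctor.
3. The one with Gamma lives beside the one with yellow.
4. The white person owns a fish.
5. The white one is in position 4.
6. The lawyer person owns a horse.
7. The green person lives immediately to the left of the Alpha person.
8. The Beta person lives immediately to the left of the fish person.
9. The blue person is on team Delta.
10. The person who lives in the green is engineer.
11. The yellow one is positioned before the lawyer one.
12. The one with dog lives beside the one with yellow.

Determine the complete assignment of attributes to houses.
Solution:

House | Team | Profession | Pet | Color
---------------------------------------
  1   | Gamma | engineer | dog | green
  2   | Alpha | doctor | cat | yellow
  3   | Beta | lawyer | horse | red
  4   | Epsilon | teacher | fish | white
  5   | Delta | artist | bird | blue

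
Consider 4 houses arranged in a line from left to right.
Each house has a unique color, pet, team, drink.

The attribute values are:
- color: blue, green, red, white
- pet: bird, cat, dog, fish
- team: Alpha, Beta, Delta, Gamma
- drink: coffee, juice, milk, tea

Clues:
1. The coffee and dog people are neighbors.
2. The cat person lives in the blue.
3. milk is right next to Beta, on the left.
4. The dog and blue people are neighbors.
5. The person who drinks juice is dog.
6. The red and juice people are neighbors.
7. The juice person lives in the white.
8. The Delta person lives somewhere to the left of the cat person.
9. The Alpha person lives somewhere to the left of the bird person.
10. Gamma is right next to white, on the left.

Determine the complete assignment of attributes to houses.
Solution:

House | Color | Pet | Team | Drink
----------------------------------
  1   | red | fish | Gamma | coffee
  2   | white | dog | Delta | juice
  3   | blue | cat | Alpha | milk
  4   | green | bird | Beta | tea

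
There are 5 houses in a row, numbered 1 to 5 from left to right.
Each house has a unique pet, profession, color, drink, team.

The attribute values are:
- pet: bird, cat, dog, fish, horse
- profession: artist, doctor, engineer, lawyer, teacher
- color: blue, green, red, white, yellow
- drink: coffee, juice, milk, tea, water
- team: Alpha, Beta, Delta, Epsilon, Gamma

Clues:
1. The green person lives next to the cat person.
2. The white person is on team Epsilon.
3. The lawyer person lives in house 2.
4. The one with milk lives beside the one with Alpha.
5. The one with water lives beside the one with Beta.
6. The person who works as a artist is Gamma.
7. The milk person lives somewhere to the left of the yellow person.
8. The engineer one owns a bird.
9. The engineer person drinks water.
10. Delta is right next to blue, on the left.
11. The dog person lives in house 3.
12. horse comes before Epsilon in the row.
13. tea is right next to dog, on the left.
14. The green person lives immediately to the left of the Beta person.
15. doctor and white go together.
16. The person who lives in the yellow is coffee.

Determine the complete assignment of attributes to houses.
Solution:

House | Pet | Profession | Color | Drink | Team
-----------------------------------------------
  1   | bird | engineer | green | water | Delta
  2   | cat | lawyer | blue | tea | Beta
  3   | dog | artist | red | milk | Gamma
  4   | horse | teacher | yellow | coffee | Alpha
  5   | fish | doctor | white | juice | Epsilon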